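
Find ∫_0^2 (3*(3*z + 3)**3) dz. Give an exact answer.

Let u = 3*z + 3, so du = 3 dz. When z = 0, u = 3; when z = 2, u = 9.
The integral becomes ∫ u**3 du from 3 to 9, with antiderivative u**4/4.
Back in z: F(z) = (3*z + 3)**4/4.
Then F(2) - F(0) = (6561/4) - (81/4) = 1620.

1620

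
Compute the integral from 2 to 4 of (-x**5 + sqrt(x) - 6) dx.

By the power rule, an antiderivative is F(x) = -x**6/6 + 2*x**(3/2)/3 - 6*x.
Then F(4) - F(2) = (-2104/3) - (-68/3 + 4*sqrt(2)/3) = -2036/3 - 4*sqrt(2)/3.

-2036/3 - 4*sqrt(2)/3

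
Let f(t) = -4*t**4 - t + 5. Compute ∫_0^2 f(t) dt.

By the power rule, an antiderivative is F(t) = -4*t**5/5 - t**2/2 + 5*t.
Then F(2) - F(0) = (-88/5) - (0) = -88/5.

-88/5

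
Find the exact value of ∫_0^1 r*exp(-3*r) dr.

Integrate by parts once (u = r, dv = exp(-3*r) dr).
An antiderivative is F(r) = (-3*r - 1)*exp(-3*r)/9.
Then F(1) - F(0) = (-4*exp(-3)/9) - (-1/9) = (-4 + exp(3))*exp(-3)/9.

(-4 + exp(3))*exp(-3)/9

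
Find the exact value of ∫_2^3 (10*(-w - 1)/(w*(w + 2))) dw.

Factor the denominator: w**2 + 2*w = (w + 2)w.
Partial fractions: 10*(-w - 1)/(w*(w + 2)) = -5/(w + 2) - 5/w.
An antiderivative is F(w) = -5*log(w) - 5*log(w + 2).
Then F(3) - F(2) = (-5*log(5) - 5*log(3)) - (-15*log(2)) = -5*log(5) - 5*log(3) + 15*log(2).

-5*log(5) - 5*log(3) + 15*log(2)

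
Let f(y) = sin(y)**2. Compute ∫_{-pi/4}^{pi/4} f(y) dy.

-1/2 + pi/4

Use the identity sin^2(y) = (1 - cos(2*y))/2.
An antiderivative is F(y) = y/2 - sin(2*y)/4.
Then F(pi/4) - F(-pi/4) = (-1/4 + pi/8) - (1/4 - pi/8) = -1/2 + pi/4.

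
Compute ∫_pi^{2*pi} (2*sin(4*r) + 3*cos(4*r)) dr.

An antiderivative is F(r) = 3*sin(4*r)/4 - cos(4*r)/2.
Then F(2*pi) - F(pi) = (-1/2) - (-1/2) = 0.

0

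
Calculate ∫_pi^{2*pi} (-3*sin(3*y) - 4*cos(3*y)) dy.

An antiderivative is F(y) = -4*sin(3*y)/3 + cos(3*y).
Then F(2*pi) - F(pi) = (1) - (-1) = 2.

2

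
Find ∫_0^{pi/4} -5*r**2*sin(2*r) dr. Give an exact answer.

Integrate by parts twice (u = r^2, dv = -5*sin(2*r) dr).
An antiderivative is F(r) = 5*r**2*cos(2*r)/2 - 5*r*sin(2*r)/2 - 5*cos(2*r)/4.
Then F(pi/4) - F(0) = (-5*pi/8) - (-5/4) = 5/4 - 5*pi/8.

5/4 - 5*pi/8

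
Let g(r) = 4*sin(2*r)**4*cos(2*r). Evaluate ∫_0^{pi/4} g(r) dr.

2/5

Let u = sin(2*r), so du = 2*cos(2*r) dr. When r = 0, u = 0; when r = pi/4, u = 1.
The integral becomes 2·∫ u**4 du from 0 to 1, with antiderivative 2*u**5/5.
Back in r: F(r) = 2*sin(2*r)**5/5.
Then F(pi/4) - F(0) = (2/5) - (0) = 2/5.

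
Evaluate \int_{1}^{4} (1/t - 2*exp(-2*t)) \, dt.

(-exp(6) + 1 + log(4**exp(8)))*exp(-8)

An antiderivative is F(t) = log(t) + exp(-2*t).
Then F(4) - F(1) = ((1 + log(4**exp(8)))*exp(-8)) - (exp(-2)) = (-exp(6) + 1 + log(4**exp(8)))*exp(-8).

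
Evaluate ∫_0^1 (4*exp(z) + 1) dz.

An antiderivative is F(z) = z + 4*exp(z).
Then F(1) - F(0) = (1 + 4*E) - (4) = -3 + 4*E.

-3 + 4*E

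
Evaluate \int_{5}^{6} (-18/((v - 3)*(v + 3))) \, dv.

log(27/64)

Factor the denominator: v**2 - 9 = (v + 3)(v - 3).
Partial fractions: -18/((v - 3)*(v + 3)) = 3/(v + 3) - 3/(v - 3).
An antiderivative is F(v) = -3*log(v - 3) + 3*log(v + 3).
Then F(6) - F(5) = (log(27)) - (log(64)) = log(27/64).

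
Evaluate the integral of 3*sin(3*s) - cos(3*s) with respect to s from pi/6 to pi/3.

An antiderivative is F(s) = -sin(3*s)/3 - cos(3*s).
Then F(pi/3) - F(pi/6) = (1) - (-1/3) = 4/3.

4/3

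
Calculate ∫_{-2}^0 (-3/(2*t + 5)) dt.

-3*log(5)/2

An antiderivative is F(t) = -3*log(2*t + 5)/2.
Then F(0) - F(-2) = (-3*log(5)/2) - (0) = -3*log(5)/2.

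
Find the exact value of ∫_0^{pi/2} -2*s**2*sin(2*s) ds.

Integrate by parts twice (u = s^2, dv = -2*sin(2*s) ds).
An antiderivative is F(s) = s**2*cos(2*s) - s*sin(2*s) - cos(2*s)/2.
Then F(pi/2) - F(0) = (1/2 - pi**2/4) - (-1/2) = 1 - pi**2/4.

1 - pi**2/4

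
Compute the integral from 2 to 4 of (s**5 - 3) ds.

666

By the power rule, an antiderivative is F(s) = s**6/6 - 3*s.
Then F(4) - F(2) = (2012/3) - (14/3) = 666.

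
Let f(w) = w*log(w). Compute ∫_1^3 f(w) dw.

Integrate by parts once (u = ln w, dv = w dw).
An antiderivative is F(w) = w**2*(2*log(w) - 1)/4.
Then F(3) - F(1) = (-9/4 + 9*log(3)/2) - (-1/4) = -2 + 9*log(3)/2.

-2 + 9*log(3)/2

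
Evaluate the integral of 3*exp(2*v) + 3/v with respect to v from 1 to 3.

-3*exp(2)/2 + log(27) + 3*exp(6)/2

An antiderivative is F(v) = 3*exp(2*v)/2 + 3*log(v).
Then F(3) - F(1) = (log(27) + 3*exp(6)/2) - (3*exp(2)/2) = -3*exp(2)/2 + log(27) + 3*exp(6)/2.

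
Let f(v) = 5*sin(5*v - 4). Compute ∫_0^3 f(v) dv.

cos(4) - cos(11)

Let u = 5*v - 4, so du = 5 dv. When v = 0, u = -4; when v = 3, u = 11.
The integral becomes ∫ sin(u) du from -4 to 11, with antiderivative -cos(u).
Back in v: F(v) = -cos(5*v - 4).
Then F(3) - F(0) = (-cos(11)) - (-cos(4)) = cos(4) - cos(11).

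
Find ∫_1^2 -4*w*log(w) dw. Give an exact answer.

Integrate by parts once (u = ln w, dv = -4*w dw).
An antiderivative is F(w) = -w**2*(2*log(w) - 1).
Then F(2) - F(1) = (4 - 8*log(2)) - (1) = 3 - 8*log(2).

3 - 8*log(2)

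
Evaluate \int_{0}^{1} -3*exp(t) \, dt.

An antiderivative is F(t) = -3*exp(t).
Then F(1) - F(0) = (-3*E) - (-3) = 3 - 3*E.

3 - 3*E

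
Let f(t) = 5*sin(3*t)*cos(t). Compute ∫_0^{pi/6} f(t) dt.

Use the identity sin(3*t)cos(t) = [sin(4*t) + sin(2*t)]/2.
An antiderivative is F(t) = -5*cos(2*t)/4 - 5*cos(4*t)/8.
Then F(pi/6) - F(0) = (-5/16) - (-15/8) = 25/16.

25/16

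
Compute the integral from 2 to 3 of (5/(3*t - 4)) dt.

An antiderivative is F(t) = 5*log(3*t - 4)/3.
Then F(3) - F(2) = (5*log(5)/3) - (5*log(2)/3) = -5*log(2)/3 + 5*log(5)/3.

-5*log(2)/3 + 5*log(5)/3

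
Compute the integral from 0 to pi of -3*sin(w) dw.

-6

An antiderivative is F(w) = 3*cos(w).
Then F(pi) - F(0) = (-3) - (3) = -6.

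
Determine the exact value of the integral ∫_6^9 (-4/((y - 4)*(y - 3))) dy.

Factor the denominator: y**2 - 7*y + 12 = (y - 3)(y - 4).
Partial fractions: -4/((y - 4)*(y - 3)) = 4/(y - 3) - 4/(y - 4).
An antiderivative is F(y) = -4*log(y - 4) + 4*log(y - 3).
Then F(9) - F(6) = (-4*log(5) + 4*log(2) + 4*log(3)) - (log(81/16)) = -4*log(5) + 8*log(2).

-4*log(5) + 8*log(2)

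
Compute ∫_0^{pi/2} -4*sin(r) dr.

An antiderivative is F(r) = 4*cos(r).
Then F(pi/2) - F(0) = (0) - (4) = -4.

-4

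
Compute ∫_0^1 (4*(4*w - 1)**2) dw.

Let u = 4*w - 1, so du = 4 dw. When w = 0, u = -1; when w = 1, u = 3.
The integral becomes ∫ u**2 du from -1 to 3, with antiderivative u**3/3.
Back in w: F(w) = (4*w - 1)**3/3.
Then F(1) - F(0) = (9) - (-1/3) = 28/3.

28/3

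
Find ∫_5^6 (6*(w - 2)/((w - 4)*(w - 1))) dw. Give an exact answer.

log(25)

Factor the denominator: w**2 - 5*w + 4 = (w - 1)(w - 4).
Partial fractions: 6*(w - 2)/((w - 4)*(w - 1)) = 2/(w - 1) + 4/(w - 4).
An antiderivative is F(w) = 4*log(w - 4) + 2*log(w - 1).
Then F(6) - F(5) = (4*log(2) + 2*log(5)) - (log(16)) = log(25).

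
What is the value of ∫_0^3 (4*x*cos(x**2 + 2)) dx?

2*sin(11) - 2*sin(2)

Let u = x**2 + 2, so du = 2*x dx. When x = 0, u = 2; when x = 3, u = 11.
The integral becomes 2·∫ cos(u) du from 2 to 11, with antiderivative 2*sin(u).
Back in x: F(x) = 2*sin(x**2 + 2).
Then F(3) - F(0) = (2*sin(11)) - (2*sin(2)) = 2*sin(11) - 2*sin(2).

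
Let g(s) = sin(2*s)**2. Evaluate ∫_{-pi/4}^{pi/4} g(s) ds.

Use the identity sin^2(2*s) = (1 - cos(4*s))/2.
An antiderivative is F(s) = s/2 - sin(4*s)/8.
Then F(pi/4) - F(-pi/4) = (pi/8) - (-pi/8) = pi/4.

pi/4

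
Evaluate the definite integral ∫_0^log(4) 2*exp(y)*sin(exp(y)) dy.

Let u = exp(y), so du = exp(y) dy. When y = 0, u = 1; when y = log(4), u = 4.
The integral becomes 2·∫ sin(u) du from 1 to 4, with antiderivative -2*cos(u).
Back in y: F(y) = -2*cos(exp(y)).
Then F(log(4)) - F(0) = (-2*cos(4)) - (-2*cos(1)) = 2*cos(1) - 2*cos(4).

2*cos(1) - 2*cos(4)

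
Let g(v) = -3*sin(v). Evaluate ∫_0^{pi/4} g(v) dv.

An antiderivative is F(v) = 3*cos(v).
Then F(pi/4) - F(0) = (3*sqrt(2)/2) - (3) = -3 + 3*sqrt(2)/2.

-3 + 3*sqrt(2)/2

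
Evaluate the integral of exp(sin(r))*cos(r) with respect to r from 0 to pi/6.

Let u = sin(r), so du = cos(r) dr. When r = 0, u = 0; when r = pi/6, u = 1/2.
The integral becomes ∫ exp(u) du from 0 to 1/2, with antiderivative exp(u).
Back in r: F(r) = exp(sin(r)).
Then F(pi/6) - F(0) = (exp(1/2)) - (1) = -1 + exp(1/2).

-1 + exp(1/2)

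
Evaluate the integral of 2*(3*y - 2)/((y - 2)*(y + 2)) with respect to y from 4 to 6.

Factor the denominator: y**2 - 4 = (y + 2)(y - 2).
Partial fractions: 2*(3*y - 2)/((y - 2)*(y + 2)) = 4/(y + 2) + 2/(y - 2).
An antiderivative is F(y) = 2*log(y - 2) + 4*log(y + 2).
Then F(6) - F(4) = (16*log(2)) - (6*log(2) + 4*log(3)) = -4*log(3) + 10*log(2).

-4*log(3) + 10*log(2)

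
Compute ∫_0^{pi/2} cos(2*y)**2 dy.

pi/4

Use the identity cos^2(2*y) = (1 + cos(4*y))/2.
An antiderivative is F(y) = y/2 + sin(4*y)/8.
Then F(pi/2) - F(0) = (pi/4) - (0) = pi/4.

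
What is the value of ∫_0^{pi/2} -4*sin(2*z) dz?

An antiderivative is F(z) = 2*cos(2*z).
Then F(pi/2) - F(0) = (-2) - (2) = -4.

-4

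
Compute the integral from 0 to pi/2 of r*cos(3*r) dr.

-pi/6 - 1/9

Integrate by parts once (u = r, dv = cos(3*r) dr).
An antiderivative is F(r) = r*sin(3*r)/3 + cos(3*r)/9.
Then F(pi/2) - F(0) = (-pi/6) - (1/9) = -pi/6 - 1/9.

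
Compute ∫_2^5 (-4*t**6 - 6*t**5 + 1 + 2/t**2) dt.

-2104449/35

By the power rule, an antiderivative is F(t) = -4*t**7/7 - t**6 + t - 2/t.
Then F(5) - F(2) = (-2109214/35) - (-953/7) = -2104449/35.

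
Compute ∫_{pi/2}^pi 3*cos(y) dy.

-3

An antiderivative is F(y) = 3*sin(y).
Then F(pi) - F(pi/2) = (0) - (3) = -3.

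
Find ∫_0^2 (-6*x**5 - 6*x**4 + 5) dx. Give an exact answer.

-462/5

By the power rule, an antiderivative is F(x) = -x**6 - 6*x**5/5 + 5*x.
Then F(2) - F(0) = (-462/5) - (0) = -462/5.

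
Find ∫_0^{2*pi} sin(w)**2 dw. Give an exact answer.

Use the identity sin^2(w) = (1 - cos(2*w))/2.
An antiderivative is F(w) = w/2 - sin(2*w)/4.
Then F(2*pi) - F(0) = (pi) - (0) = pi.

pi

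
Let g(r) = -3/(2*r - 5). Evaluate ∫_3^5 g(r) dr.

An antiderivative is F(r) = -3*log(2*r - 5)/2.
Then F(5) - F(3) = (-3*log(5)/2) - (0) = -3*log(5)/2.

-3*log(5)/2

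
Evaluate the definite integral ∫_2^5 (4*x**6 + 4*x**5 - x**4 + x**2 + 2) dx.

1902954/35

By the power rule, an antiderivative is F(x) = 4*x**7/7 + 2*x**6/3 - x**5/5 + x**3/3 + 2*x.
Then F(5) - F(2) = (1144210/21) - (12188/105) = 1902954/35.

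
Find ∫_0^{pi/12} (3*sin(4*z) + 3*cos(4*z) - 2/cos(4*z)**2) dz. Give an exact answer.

An antiderivative is F(z) = 3*sin(4*z)/4 - 3*cos(4*z)/4 - tan(4*z)/2.
Then F(pi/12) - F(0) = (-3/8 - sqrt(3)/8) - (-3/4) = 3/8 - sqrt(3)/8.

3/8 - sqrt(3)/8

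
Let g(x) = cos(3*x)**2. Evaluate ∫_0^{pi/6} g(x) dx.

pi/12

Use the identity cos^2(3*x) = (1 + cos(6*x))/2.
An antiderivative is F(x) = x/2 + sin(6*x)/12.
Then F(pi/6) - F(0) = (pi/12) - (0) = pi/12.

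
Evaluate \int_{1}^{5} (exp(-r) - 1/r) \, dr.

An antiderivative is F(r) = -log(r) - exp(-r).
Then F(5) - F(1) = (-log(5) - exp(-5)) - (-exp(-1)) = -log(5) - exp(-5) + exp(-1).

-log(5) - exp(-5) + exp(-1)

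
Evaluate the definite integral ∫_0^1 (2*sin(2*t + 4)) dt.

Let u = 2*t + 4, so du = 2 dt. When t = 0, u = 4; when t = 1, u = 6.
The integral becomes ∫ sin(u) du from 4 to 6, with antiderivative -cos(u).
Back in t: F(t) = -cos(2*t + 4).
Then F(1) - F(0) = (-cos(6)) - (-cos(4)) = -cos(6) + cos(4).

-cos(6) + cos(4)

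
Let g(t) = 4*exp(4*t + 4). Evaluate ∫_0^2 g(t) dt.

Let u = 4*t + 4, so du = 4 dt. When t = 0, u = 4; when t = 2, u = 12.
The integral becomes ∫ exp(u) du from 4 to 12, with antiderivative exp(u).
Back in t: F(t) = exp(4*t + 4).
Then F(2) - F(0) = (exp(12)) - (exp(4)) = -exp(4) + exp(12).

-exp(4) + exp(12)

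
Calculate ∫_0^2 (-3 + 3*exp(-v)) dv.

An antiderivative is F(v) = -3*v - 3*exp(-v).
Then F(2) - F(0) = (-6 - 3*exp(-2)) - (-3) = -3 - 3*exp(-2).

-3 - 3*exp(-2)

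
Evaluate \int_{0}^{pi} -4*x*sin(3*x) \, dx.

-4*pi/3

Integrate by parts once (u = x, dv = -4*sin(3*x) dx).
An antiderivative is F(x) = 4*x*cos(3*x)/3 - 4*sin(3*x)/9.
Then F(pi) - F(0) = (-4*pi/3) - (0) = -4*pi/3.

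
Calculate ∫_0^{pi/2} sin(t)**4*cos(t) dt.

1/5

Let u = sin(t), so du = cos(t) dt. When t = 0, u = 0; when t = pi/2, u = 1.
The integral becomes ∫ u**4 du from 0 to 1, with antiderivative u**5/5.
Back in t: F(t) = sin(t)**5/5.
Then F(pi/2) - F(0) = (1/5) - (0) = 1/5.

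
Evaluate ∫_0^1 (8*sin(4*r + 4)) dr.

2*cos(4) - 2*cos(8)

Let u = 4*r + 4, so du = 4 dr. When r = 0, u = 4; when r = 1, u = 8.
The integral becomes 2·∫ sin(u) du from 4 to 8, with antiderivative -2*cos(u).
Back in r: F(r) = -2*cos(4*r + 4).
Then F(1) - F(0) = (-2*cos(8)) - (-2*cos(4)) = 2*cos(4) - 2*cos(8).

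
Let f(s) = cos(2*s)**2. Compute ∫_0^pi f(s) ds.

Use the identity cos^2(2*s) = (1 + cos(4*s))/2.
An antiderivative is F(s) = s/2 + sin(4*s)/8.
Then F(pi) - F(0) = (pi/2) - (0) = pi/2.

pi/2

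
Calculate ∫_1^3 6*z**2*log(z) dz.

-52/3 + 54*log(3)

Integrate by parts once (u = ln z, dv = 6*z**2 dz).
An antiderivative is F(z) = 2*z**3*(3*log(z) - 1)/3.
Then F(3) - F(1) = (-18 + 54*log(3)) - (-2/3) = -52/3 + 54*log(3).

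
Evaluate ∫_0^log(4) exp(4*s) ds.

255/4

Let u = exp(s), so du = exp(s) ds. When s = 0, u = 1; when s = log(4), u = 4.
The integral becomes ∫ u**3 du from 1 to 4, with antiderivative u**4/4.
Back in s: F(s) = exp(4*s)/4.
Then F(log(4)) - F(0) = (64) - (1/4) = 255/4.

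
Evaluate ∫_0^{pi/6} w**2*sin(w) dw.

Integrate by parts twice (u = w^2, dv = sin(w) dw).
An antiderivative is F(w) = -w**2*cos(w) + 2*w*sin(w) + 2*cos(w).
Then F(pi/6) - F(0) = (-sqrt(3)*pi**2/72 + pi/6 + sqrt(3)) - (2) = -2 - sqrt(3)*pi**2/72 + pi/6 + sqrt(3).

-2 - sqrt(3)*pi**2/72 + pi/6 + sqrt(3)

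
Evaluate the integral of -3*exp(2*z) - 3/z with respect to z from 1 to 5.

An antiderivative is F(z) = -3*exp(2*z)/2 - 3*log(z).
Then F(5) - F(1) = (-3*exp(10)/2 - 3*log(5)) - (-3*exp(2)/2) = -3*exp(10)/2 - 3*log(5) + 3*exp(2)/2.

-3*exp(10)/2 - 3*log(5) + 3*exp(2)/2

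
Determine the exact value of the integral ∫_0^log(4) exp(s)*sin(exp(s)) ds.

Let u = exp(s), so du = exp(s) ds. When s = 0, u = 1; when s = log(4), u = 4.
The integral becomes ∫ sin(u) du from 1 to 4, with antiderivative -cos(u).
Back in s: F(s) = -cos(exp(s)).
Then F(log(4)) - F(0) = (-cos(4)) - (-cos(1)) = cos(1) - cos(4).

cos(1) - cos(4)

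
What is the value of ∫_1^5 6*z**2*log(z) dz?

Integrate by parts once (u = ln z, dv = 6*z**2 dz).
An antiderivative is F(z) = 2*z**3*(3*log(z) - 1)/3.
Then F(5) - F(1) = (-250/3 + 250*log(5)) - (-2/3) = -248/3 + 250*log(5).

-248/3 + 250*log(5)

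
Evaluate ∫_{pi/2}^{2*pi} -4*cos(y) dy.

4

An antiderivative is F(y) = -4*sin(y).
Then F(2*pi) - F(pi/2) = (0) - (-4) = 4.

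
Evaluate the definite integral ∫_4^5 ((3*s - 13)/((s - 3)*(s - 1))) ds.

-5*log(3) + 8*log(2)

Factor the denominator: s**2 - 4*s + 3 = (s - 1)(s - 3).
Partial fractions: (3*s - 13)/((s - 3)*(s - 1)) = 5/(s - 1) - 2/(s - 3).
An antiderivative is F(s) = -2*log(s - 3) + 5*log(s - 1).
Then F(5) - F(4) = (8*log(2)) - (5*log(3)) = -5*log(3) + 8*log(2).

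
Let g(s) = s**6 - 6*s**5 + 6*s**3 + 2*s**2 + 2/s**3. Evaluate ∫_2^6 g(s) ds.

By the power rule, an antiderivative is F(s) = s**7/7 - s**6 + 3*s**4/2 + 2*s**3/3 - 1/s**2.
Then F(6) - F(2) = (-1153447/252) - (-1397/84) = -287314/63.

-287314/63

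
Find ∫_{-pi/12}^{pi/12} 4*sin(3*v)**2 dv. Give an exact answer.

-2/3 + pi/3

Use the identity sin^2(3*v) = (1 - cos(6*v))/2.
An antiderivative is F(v) = 2*v - sin(6*v)/3.
Then F(pi/12) - F(-pi/12) = (-1/3 + pi/6) - (1/3 - pi/6) = -2/3 + pi/3.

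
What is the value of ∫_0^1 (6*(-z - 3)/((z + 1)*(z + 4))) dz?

-log(25)

Factor the denominator: z**2 + 5*z + 4 = (z + 4)(z + 1).
Partial fractions: 6*(-z - 3)/((z + 1)*(z + 4)) = -2/(z + 4) - 4/(z + 1).
An antiderivative is F(z) = -4*log(z + 1) - 2*log(z + 4).
Then F(1) - F(0) = (-2*log(5) - 4*log(2)) - (-log(16)) = -log(25).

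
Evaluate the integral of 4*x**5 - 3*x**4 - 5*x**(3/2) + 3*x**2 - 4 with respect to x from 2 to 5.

-50*sqrt(5) + 8*sqrt(2) + 43116/5

By the power rule, an antiderivative is F(x) = 2*x**6/3 - 2*x**(5/2) - 3*x**5/5 + x**3 - 4*x.
Then F(5) - F(2) = (25940/3 - 50*sqrt(5)) - (352/15 - 8*sqrt(2)) = -50*sqrt(5) + 8*sqrt(2) + 43116/5.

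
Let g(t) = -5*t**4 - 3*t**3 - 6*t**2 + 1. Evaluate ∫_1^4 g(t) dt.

-5349/4

By the power rule, an antiderivative is F(t) = -t**5 - 3*t**4/4 - 2*t**3 + t.
Then F(4) - F(1) = (-1340) - (-11/4) = -5349/4.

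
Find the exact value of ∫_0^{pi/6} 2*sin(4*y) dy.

3/4

An antiderivative is F(y) = -cos(4*y)/2.
Then F(pi/6) - F(0) = (1/4) - (-1/2) = 3/4.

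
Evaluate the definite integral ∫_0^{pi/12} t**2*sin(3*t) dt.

Integrate by parts twice (u = t^2, dv = sin(3*t) dt).
An antiderivative is F(t) = -t**2*cos(3*t)/3 + 2*t*sin(3*t)/9 + 2*cos(3*t)/27.
Then F(pi/12) - F(0) = (sqrt(2)*(-pi**2 + 8*pi + 32)/864) - (2/27) = -2/27 - sqrt(2)*pi**2/864 + sqrt(2)*pi/108 + sqrt(2)/27.

-2/27 - sqrt(2)*pi**2/864 + sqrt(2)*pi/108 + sqrt(2)/27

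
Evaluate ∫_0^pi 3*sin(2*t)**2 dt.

3*pi/2

Use the identity sin^2(2*t) = (1 - cos(4*t))/2.
An antiderivative is F(t) = 3*t/2 - 3*sin(4*t)/8.
Then F(pi) - F(0) = (3*pi/2) - (0) = 3*pi/2.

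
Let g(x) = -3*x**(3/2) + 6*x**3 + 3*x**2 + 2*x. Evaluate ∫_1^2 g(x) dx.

By the power rule, an antiderivative is F(x) = -6*x**(5/2)/5 + 3*x**4/2 + x**3 + x**2.
Then F(2) - F(1) = (36 - 24*sqrt(2)/5) - (23/10) = 337/10 - 24*sqrt(2)/5.

337/10 - 24*sqrt(2)/5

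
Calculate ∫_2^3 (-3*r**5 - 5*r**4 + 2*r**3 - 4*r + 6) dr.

-515

By the power rule, an antiderivative is F(r) = -r**6/2 - r**5 + r**4/2 - 2*r**2 + 6*r.
Then F(3) - F(2) = (-567) - (-52) = -515.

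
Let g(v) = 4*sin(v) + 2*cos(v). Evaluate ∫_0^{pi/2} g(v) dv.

6

An antiderivative is F(v) = 2*sin(v) - 4*cos(v).
Then F(pi/2) - F(0) = (2) - (-4) = 6.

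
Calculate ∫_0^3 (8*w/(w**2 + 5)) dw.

Let u = w**2 + 5, so du = 2*w dw. When w = 0, u = 5; when w = 3, u = 14.
The integral becomes 4·∫ 1/u du from 5 to 14, with antiderivative 4*log(u).
Back in w: F(w) = 4*log(w**2 + 5).
Then F(3) - F(0) = (4*log(2) + 4*log(7)) - (4*log(5)) = -4*log(5) + 4*log(2) + 4*log(7).

-4*log(5) + 4*log(2) + 4*log(7)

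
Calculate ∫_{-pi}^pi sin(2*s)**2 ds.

pi

Use the identity sin^2(2*s) = (1 - cos(4*s))/2.
An antiderivative is F(s) = s/2 - sin(4*s)/8.
Then F(pi) - F(-pi) = (pi/2) - (-pi/2) = pi.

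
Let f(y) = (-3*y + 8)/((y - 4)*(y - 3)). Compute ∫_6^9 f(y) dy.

Factor the denominator: y**2 - 7*y + 12 = (y - 3)(y - 4).
Partial fractions: (-3*y + 8)/((y - 4)*(y - 3)) = 1/(y - 3) - 4/(y - 4).
An antiderivative is F(y) = -4*log(y - 4) + log(y - 3).
Then F(9) - F(6) = (-4*log(5) + log(2) + log(3)) - (log(3/16)) = -4*log(5) + 5*log(2).

-4*log(5) + 5*log(2)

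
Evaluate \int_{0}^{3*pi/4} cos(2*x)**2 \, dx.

3*pi/8

Use the identity cos^2(2*x) = (1 + cos(4*x))/2.
An antiderivative is F(x) = x/2 + sin(4*x)/8.
Then F(3*pi/4) - F(0) = (3*pi/8) - (0) = 3*pi/8.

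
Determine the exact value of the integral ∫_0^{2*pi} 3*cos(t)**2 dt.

Use the identity cos^2(t) = (1 + cos(2*t))/2.
An antiderivative is F(t) = 3*t/2 + 3*sin(2*t)/4.
Then F(2*pi) - F(0) = (3*pi) - (0) = 3*pi.

3*pi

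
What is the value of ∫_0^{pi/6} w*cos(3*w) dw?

Integrate by parts once (u = w, dv = cos(3*w) dw).
An antiderivative is F(w) = w*sin(3*w)/3 + cos(3*w)/9.
Then F(pi/6) - F(0) = (pi/18) - (1/9) = -1/9 + pi/18.

-1/9 + pi/18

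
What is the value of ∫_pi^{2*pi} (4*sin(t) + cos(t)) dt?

-8

An antiderivative is F(t) = sin(t) - 4*cos(t).
Then F(2*pi) - F(pi) = (-4) - (4) = -8.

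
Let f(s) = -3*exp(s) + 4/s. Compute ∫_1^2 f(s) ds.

An antiderivative is F(s) = -3*exp(s) + 4*log(s).
Then F(2) - F(1) = (-3*exp(2) + log(16)) - (-3*exp(1)) = -3*exp(2) + log(16) + 3*exp(1).

-3*exp(2) + log(16) + 3*exp(1)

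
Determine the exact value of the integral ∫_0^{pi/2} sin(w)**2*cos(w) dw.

Let u = sin(w), so du = cos(w) dw. When w = 0, u = 0; when w = pi/2, u = 1.
The integral becomes ∫ u**2 du from 0 to 1, with antiderivative u**3/3.
Back in w: F(w) = sin(w)**3/3.
Then F(pi/2) - F(0) = (1/3) - (0) = 1/3.

1/3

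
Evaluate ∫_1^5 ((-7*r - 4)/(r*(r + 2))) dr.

Factor the denominator: r**2 + 2*r = (r + 2)r.
Partial fractions: (-7*r - 4)/(r*(r + 2)) = -5/(r + 2) - 2/r.
An antiderivative is F(r) = -2*log(r) - 5*log(r + 2).
Then F(5) - F(1) = (-5*log(7) - 2*log(5)) - (-5*log(3)) = -5*log(7) - 2*log(5) + 5*log(3).

-5*log(7) - 2*log(5) + 5*log(3)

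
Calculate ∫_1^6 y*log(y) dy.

Integrate by parts once (u = ln y, dv = y dy).
An antiderivative is F(y) = y**2*(2*log(y) - 1)/4.
Then F(6) - F(1) = (-9 + 18*log(2) + 18*log(3)) - (-1/4) = -35/4 + 18*log(2) + 18*log(3).

-35/4 + 18*log(2) + 18*log(3)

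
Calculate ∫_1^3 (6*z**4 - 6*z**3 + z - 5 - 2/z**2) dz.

By the power rule, an antiderivative is F(z) = 6*z**5/5 - 3*z**4/2 + z**2/2 - 5*z + 2/z.
Then F(3) - F(1) = (2404/15) - (-14/5) = 2446/15.

2446/15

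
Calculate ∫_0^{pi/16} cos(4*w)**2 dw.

1/16 + pi/32

Use the identity cos^2(4*w) = (1 + cos(8*w))/2.
An antiderivative is F(w) = w/2 + sin(8*w)/16.
Then F(pi/16) - F(0) = (1/16 + pi/32) - (0) = 1/16 + pi/32.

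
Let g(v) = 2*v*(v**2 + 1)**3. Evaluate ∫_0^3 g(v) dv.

9999/4

Let u = v**2 + 1, so du = 2*v dv. When v = 0, u = 1; when v = 3, u = 10.
The integral becomes ∫ u**3 du from 1 to 10, with antiderivative u**4/4.
Back in v: F(v) = (v**2 + 1)**4/4.
Then F(3) - F(0) = (2500) - (1/4) = 9999/4.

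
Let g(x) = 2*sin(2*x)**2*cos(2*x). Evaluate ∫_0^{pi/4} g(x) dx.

1/3

Let u = sin(2*x), so du = 2*cos(2*x) dx. When x = 0, u = 0; when x = pi/4, u = 1.
The integral becomes ∫ u**2 du from 0 to 1, with antiderivative u**3/3.
Back in x: F(x) = sin(2*x)**3/3.
Then F(pi/4) - F(0) = (1/3) - (0) = 1/3.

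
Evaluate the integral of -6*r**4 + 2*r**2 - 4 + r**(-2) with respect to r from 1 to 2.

-1081/30

By the power rule, an antiderivative is F(r) = -6*r**5/5 + 2*r**3/3 - 4*r - 1/r.
Then F(2) - F(1) = (-1247/30) - (-83/15) = -1081/30.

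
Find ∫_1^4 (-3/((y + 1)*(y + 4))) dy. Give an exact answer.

log(16/25)

Factor the denominator: y**2 + 5*y + 4 = (y + 4)(y + 1).
Partial fractions: -3/((y + 1)*(y + 4)) = 1/(y + 4) - 1/(y + 1).
An antiderivative is F(y) = -log(y + 1) + log(y + 4).
Then F(4) - F(1) = (log(8/5)) - (log(5/2)) = log(16/25).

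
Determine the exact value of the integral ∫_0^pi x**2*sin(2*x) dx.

-pi**2/2

Integrate by parts twice (u = x^2, dv = sin(2*x) dx).
An antiderivative is F(x) = -x**2*cos(2*x)/2 + x*sin(2*x)/2 + cos(2*x)/4.
Then F(pi) - F(0) = (1/4 - pi**2/2) - (1/4) = -pi**2/2.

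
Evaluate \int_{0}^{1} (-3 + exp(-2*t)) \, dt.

An antiderivative is F(t) = -3*t - exp(-2*t)/2.
Then F(1) - F(0) = (-3 - exp(-2)/2) - (-1/2) = -5/2 - exp(-2)/2.

-5/2 - exp(-2)/2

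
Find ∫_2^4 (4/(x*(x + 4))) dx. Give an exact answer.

Factor the denominator: x**2 + 4*x = (x + 4)x.
Partial fractions: 4/(x*(x + 4)) = -1/(x + 4) + 1/x.
An antiderivative is F(x) = log(x) - log(x + 4).
Then F(4) - F(2) = (-log(2)) - (-log(3)) = log(3/2).

log(3/2)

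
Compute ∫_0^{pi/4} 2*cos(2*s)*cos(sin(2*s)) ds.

sin(1)

Let u = sin(2*s), so du = 2*cos(2*s) ds. When s = 0, u = 0; when s = pi/4, u = 1.
The integral becomes ∫ cos(u) du from 0 to 1, with antiderivative sin(u).
Back in s: F(s) = sin(sin(2*s)).
Then F(pi/4) - F(0) = (sin(1)) - (0) = sin(1).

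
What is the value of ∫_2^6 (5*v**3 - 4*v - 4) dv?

By the power rule, an antiderivative is F(v) = 5*v**4/4 - 2*v**2 - 4*v.
Then F(6) - F(2) = (1524) - (4) = 1520.

1520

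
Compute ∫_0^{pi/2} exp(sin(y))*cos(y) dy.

-1 + E

Let u = sin(y), so du = cos(y) dy. When y = 0, u = 0; when y = pi/2, u = 1.
The integral becomes ∫ exp(u) du from 0 to 1, with antiderivative exp(u).
Back in y: F(y) = exp(sin(y)).
Then F(pi/2) - F(0) = (E) - (1) = -1 + E.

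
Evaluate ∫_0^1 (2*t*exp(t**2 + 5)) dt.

-exp(5) + exp(6)

Let u = t**2 + 5, so du = 2*t dt. When t = 0, u = 5; when t = 1, u = 6.
The integral becomes ∫ exp(u) du from 5 to 6, with antiderivative exp(u).
Back in t: F(t) = exp(t**2 + 5).
Then F(1) - F(0) = (exp(6)) - (exp(5)) = -exp(5) + exp(6).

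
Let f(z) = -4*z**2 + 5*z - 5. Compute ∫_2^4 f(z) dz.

-164/3

By the power rule, an antiderivative is F(z) = -4*z**3/3 + 5*z**2/2 - 5*z.
Then F(4) - F(2) = (-196/3) - (-32/3) = -164/3.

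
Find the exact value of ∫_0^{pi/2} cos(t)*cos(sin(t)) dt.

Let u = sin(t), so du = cos(t) dt. When t = 0, u = 0; when t = pi/2, u = 1.
The integral becomes ∫ cos(u) du from 0 to 1, with antiderivative sin(u).
Back in t: F(t) = sin(sin(t)).
Then F(pi/2) - F(0) = (sin(1)) - (0) = sin(1).

sin(1)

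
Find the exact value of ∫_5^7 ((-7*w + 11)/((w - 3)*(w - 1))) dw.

-log(72)

Factor the denominator: w**2 - 4*w + 3 = (w - 1)(w - 3).
Partial fractions: (-7*w + 11)/((w - 3)*(w - 1)) = -2/(w - 1) - 5/(w - 3).
An antiderivative is F(w) = -5*log(w - 3) - 2*log(w - 1).
Then F(7) - F(5) = (-12*log(2) - 2*log(3)) - (-9*log(2)) = -log(72).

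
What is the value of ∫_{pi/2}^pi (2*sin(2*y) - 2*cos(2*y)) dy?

An antiderivative is F(y) = -sin(2*y) - cos(2*y).
Then F(pi) - F(pi/2) = (-1) - (1) = -2.

-2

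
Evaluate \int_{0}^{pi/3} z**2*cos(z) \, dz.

Integrate by parts twice (u = z^2, dv = cos(z) dz).
An antiderivative is F(z) = z**2*sin(z) + 2*z*cos(z) - 2*sin(z).
Then F(pi/3) - F(0) = (-sqrt(3) + sqrt(3)*pi**2/18 + pi/3) - (0) = -sqrt(3) + sqrt(3)*pi**2/18 + pi/3.

-sqrt(3) + sqrt(3)*pi**2/18 + pi/3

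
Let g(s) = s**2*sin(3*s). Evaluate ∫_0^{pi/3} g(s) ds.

Integrate by parts twice (u = s^2, dv = sin(3*s) ds).
An antiderivative is F(s) = -s**2*cos(3*s)/3 + 2*s*sin(3*s)/9 + 2*cos(3*s)/27.
Then F(pi/3) - F(0) = (-2/27 + pi**2/27) - (2/27) = -4/27 + pi**2/27.

-4/27 + pi**2/27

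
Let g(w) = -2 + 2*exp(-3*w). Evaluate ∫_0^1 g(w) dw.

-4/3 - 2*exp(-3)/3

An antiderivative is F(w) = -2*w - 2*exp(-3*w)/3.
Then F(1) - F(0) = (-2 - 2*exp(-3)/3) - (-2/3) = -4/3 - 2*exp(-3)/3.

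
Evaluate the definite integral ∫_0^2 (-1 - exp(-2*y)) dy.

An antiderivative is F(y) = -y + exp(-2*y)/2.
Then F(2) - F(0) = (-2 + exp(-4)/2) - (1/2) = -5/2 + exp(-4)/2.

-5/2 + exp(-4)/2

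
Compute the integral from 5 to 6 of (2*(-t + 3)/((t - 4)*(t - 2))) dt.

Factor the denominator: t**2 - 6*t + 8 = (t - 2)(t - 4).
Partial fractions: 2*(-t + 3)/((t - 4)*(t - 2)) = -1/(t - 2) - 1/(t - 4).
An antiderivative is F(t) = -log(t - 4) - log(t - 2).
Then F(6) - F(5) = (-log(8)) - (-log(3)) = log(3/8).

log(3/8)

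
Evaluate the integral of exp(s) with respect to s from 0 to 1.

An antiderivative is F(s) = exp(s).
Then F(1) - F(0) = (E) - (1) = -1 + E.

-1 + E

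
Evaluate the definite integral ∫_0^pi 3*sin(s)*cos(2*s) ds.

Use the identity sin(s)cos(2*s) = [sin(3*s) + sin(-s)]/2.
An antiderivative is F(s) = 3*cos(s)/2 - cos(3*s)/2.
Then F(pi) - F(0) = (-1) - (1) = -2.

-2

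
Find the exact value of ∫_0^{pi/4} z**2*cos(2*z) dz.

Integrate by parts twice (u = z^2, dv = cos(2*z) dz).
An antiderivative is F(z) = z**2*sin(2*z)/2 + z*cos(2*z)/2 - sin(2*z)/4.
Then F(pi/4) - F(0) = (-1/4 + pi**2/32) - (0) = -1/4 + pi**2/32.

-1/4 + pi**2/32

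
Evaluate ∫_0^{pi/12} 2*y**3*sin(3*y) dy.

sqrt(2)*(-384 - pi**3 + 12*pi**2 + 96*pi)/5184

Integrate by parts 3 times (u = y^3, dv = 2*sin(3*y) dy).
An antiderivative is F(y) = -2*y**3*cos(3*y)/3 + 2*y**2*sin(3*y)/3 + 4*y*cos(3*y)/9 - 4*sin(3*y)/27.
Then F(pi/12) - F(0) = (sqrt(2)*(-384 - pi**3 + 12*pi**2 + 96*pi)/5184) - (0) = sqrt(2)*(-384 - pi**3 + 12*pi**2 + 96*pi)/5184.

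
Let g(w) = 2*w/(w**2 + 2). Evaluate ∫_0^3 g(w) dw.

log(11/2)

Let u = w**2 + 2, so du = 2*w dw. When w = 0, u = 2; when w = 3, u = 11.
The integral becomes ∫ 1/u du from 2 to 11, with antiderivative log(u).
Back in w: F(w) = log(w**2 + 2).
Then F(3) - F(0) = (log(11)) - (log(2)) = log(11/2).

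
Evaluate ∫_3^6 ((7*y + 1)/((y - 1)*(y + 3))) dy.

-7*log(2) + 2*log(5) + 5*log(3)

Factor the denominator: y**2 + 2*y - 3 = (y + 3)(y - 1).
Partial fractions: (7*y + 1)/((y - 1)*(y + 3)) = 5/(y + 3) + 2/(y - 1).
An antiderivative is F(y) = 2*log(y - 1) + 5*log(y + 3).
Then F(6) - F(3) = (2*log(5) + 10*log(3)) - (7*log(2) + 5*log(3)) = -7*log(2) + 2*log(5) + 5*log(3).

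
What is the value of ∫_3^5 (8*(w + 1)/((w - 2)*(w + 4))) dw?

-4*log(7) + 12*log(3)

Factor the denominator: w**2 + 2*w - 8 = (w + 4)(w - 2).
Partial fractions: 8*(w + 1)/((w - 2)*(w + 4)) = 4/(w + 4) + 4/(w - 2).
An antiderivative is F(w) = 4*log(w - 2) + 4*log(w + 4).
Then F(5) - F(3) = (12*log(3)) - (4*log(7)) = -4*log(7) + 12*log(3).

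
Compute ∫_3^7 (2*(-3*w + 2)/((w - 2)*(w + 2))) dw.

Factor the denominator: w**2 - 4 = (w + 2)(w - 2).
Partial fractions: 2*(-3*w + 2)/((w - 2)*(w + 2)) = -4/(w + 2) - 2/(w - 2).
An antiderivative is F(w) = -2*log(w - 2) - 4*log(w + 2).
Then F(7) - F(3) = (-8*log(3) - 2*log(5)) - (-4*log(5)) = -8*log(3) + 2*log(5).

-8*log(3) + 2*log(5)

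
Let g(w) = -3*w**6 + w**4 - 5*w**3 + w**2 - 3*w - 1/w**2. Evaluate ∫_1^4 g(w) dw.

By the power rule, an antiderivative is F(w) = -3*w**7/7 + w**5/5 - 5*w**4/4 + w**3/3 - 3*w**2/2 + 1/w.
Then F(4) - F(1) = (-2998519/420) - (-691/420) = -249819/35.

-249819/35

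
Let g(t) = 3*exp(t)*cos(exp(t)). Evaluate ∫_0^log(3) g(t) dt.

-3*sin(1) + 3*sin(3)

Let u = exp(t), so du = exp(t) dt. When t = 0, u = 1; when t = log(3), u = 3.
The integral becomes 3·∫ cos(u) du from 1 to 3, with antiderivative 3*sin(u).
Back in t: F(t) = 3*sin(exp(t)).
Then F(log(3)) - F(0) = (3*sin(3)) - (3*sin(1)) = -3*sin(1) + 3*sin(3).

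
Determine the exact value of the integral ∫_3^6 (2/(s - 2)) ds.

log(16)

An antiderivative is F(s) = 2*log(s - 2).
Then F(6) - F(3) = (log(16)) - (0) = log(16).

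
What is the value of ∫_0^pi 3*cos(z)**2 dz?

Use the identity cos^2(z) = (1 + cos(2*z))/2.
An antiderivative is F(z) = 3*z/2 + 3*sin(2*z)/4.
Then F(pi) - F(0) = (3*pi/2) - (0) = 3*pi/2.

3*pi/2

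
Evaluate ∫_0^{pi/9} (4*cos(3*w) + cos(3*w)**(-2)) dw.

sqrt(3)

An antiderivative is F(w) = 4*sin(3*w)/3 + tan(3*w)/3.
Then F(pi/9) - F(0) = (sqrt(3)) - (0) = sqrt(3).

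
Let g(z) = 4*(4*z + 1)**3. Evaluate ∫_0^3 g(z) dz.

7140

Let u = 4*z + 1, so du = 4 dz. When z = 0, u = 1; when z = 3, u = 13.
The integral becomes ∫ u**3 du from 1 to 13, with antiderivative u**4/4.
Back in z: F(z) = (4*z + 1)**4/4.
Then F(3) - F(0) = (28561/4) - (1/4) = 7140.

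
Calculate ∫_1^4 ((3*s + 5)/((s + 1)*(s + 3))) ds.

Factor the denominator: s**2 + 4*s + 3 = (s + 3)(s + 1).
Partial fractions: (3*s + 5)/((s + 1)*(s + 3)) = 2/(s + 3) + 1/(s + 1).
An antiderivative is F(s) = log(s + 1) + 2*log(s + 3).
Then F(4) - F(1) = (log(5) + 2*log(7)) - (log(32)) = -5*log(2) + log(5) + 2*log(7).

-5*log(2) + log(5) + 2*log(7)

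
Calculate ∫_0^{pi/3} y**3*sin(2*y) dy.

Integrate by parts 3 times (u = y^3, dv = sin(2*y) dy).
An antiderivative is F(y) = -y**3*cos(2*y)/2 + 3*y**2*sin(2*y)/4 + 3*y*cos(2*y)/4 - 3*sin(2*y)/8.
Then F(pi/3) - F(0) = (-pi/8 - 3*sqrt(3)/16 + pi**3/108 + sqrt(3)*pi**2/24) - (0) = -pi/8 - 3*sqrt(3)/16 + pi**3/108 + sqrt(3)*pi**2/24.

-pi/8 - 3*sqrt(3)/16 + pi**3/108 + sqrt(3)*pi**2/24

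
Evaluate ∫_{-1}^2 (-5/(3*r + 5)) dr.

An antiderivative is F(r) = -5*log(3*r + 5)/3.
Then F(2) - F(-1) = (-5*log(11)/3) - (-5*log(2)/3) = -5*log(11)/3 + 5*log(2)/3.

-5*log(11)/3 + 5*log(2)/3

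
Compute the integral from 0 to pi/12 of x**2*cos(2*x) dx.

-1/8 + pi**2/576 + sqrt(3)*pi/48

Integrate by parts twice (u = x^2, dv = cos(2*x) dx).
An antiderivative is F(x) = x**2*sin(2*x)/2 + x*cos(2*x)/2 - sin(2*x)/4.
Then F(pi/12) - F(0) = (-1/8 + pi**2/576 + sqrt(3)*pi/48) - (0) = -1/8 + pi**2/576 + sqrt(3)*pi/48.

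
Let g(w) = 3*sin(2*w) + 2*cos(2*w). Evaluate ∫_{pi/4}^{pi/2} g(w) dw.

1/2

An antiderivative is F(w) = sin(2*w) - 3*cos(2*w)/2.
Then F(pi/2) - F(pi/4) = (3/2) - (1) = 1/2.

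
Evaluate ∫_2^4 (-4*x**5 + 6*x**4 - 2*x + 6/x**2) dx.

By the power rule, an antiderivative is F(x) = -2*x**6/3 + 6*x**5/5 - x**2 - 6/x.
Then F(4) - F(2) = (-45581/30) - (-169/15) = -15081/10.

-15081/10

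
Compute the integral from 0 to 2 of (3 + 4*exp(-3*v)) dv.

An antiderivative is F(v) = 3*v - 4*exp(-3*v)/3.
Then F(2) - F(0) = (6 - 4*exp(-6)/3) - (-4/3) = 22/3 - 4*exp(-6)/3.

22/3 - 4*exp(-6)/3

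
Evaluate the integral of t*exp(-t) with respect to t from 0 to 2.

1 - 3*exp(-2)

Integrate by parts once (u = t, dv = exp(-t) dt).
An antiderivative is F(t) = (-t - 1)*exp(-t).
Then F(2) - F(0) = (-3*exp(-2)) - (-1) = 1 - 3*exp(-2).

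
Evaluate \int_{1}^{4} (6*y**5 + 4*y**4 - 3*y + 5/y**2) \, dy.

97893/20

By the power rule, an antiderivative is F(y) = y**6 + 4*y**5/5 - 3*y**2/2 - 5/y.
Then F(4) - F(1) = (97799/20) - (-47/10) = 97893/20.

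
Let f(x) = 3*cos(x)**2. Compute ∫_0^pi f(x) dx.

Use the identity cos^2(x) = (1 + cos(2*x))/2.
An antiderivative is F(x) = 3*x/2 + 3*sin(2*x)/4.
Then F(pi) - F(0) = (3*pi/2) - (0) = 3*pi/2.

3*pi/2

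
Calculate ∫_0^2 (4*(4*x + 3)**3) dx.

Let u = 4*x + 3, so du = 4 dx. When x = 0, u = 3; when x = 2, u = 11.
The integral becomes ∫ u**3 du from 3 to 11, with antiderivative u**4/4.
Back in x: F(x) = (4*x + 3)**4/4.
Then F(2) - F(0) = (14641/4) - (81/4) = 3640.

3640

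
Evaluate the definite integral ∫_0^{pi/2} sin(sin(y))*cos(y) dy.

1 - cos(1)

Let u = sin(y), so du = cos(y) dy. When y = 0, u = 0; when y = pi/2, u = 1.
The integral becomes ∫ sin(u) du from 0 to 1, with antiderivative -cos(u).
Back in y: F(y) = -cos(sin(y)).
Then F(pi/2) - F(0) = (-cos(1)) - (-1) = 1 - cos(1).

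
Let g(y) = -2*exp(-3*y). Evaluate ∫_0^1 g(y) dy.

-2/3 + 2*exp(-3)/3

An antiderivative is F(y) = 2*exp(-3*y)/3.
Then F(1) - F(0) = (2*exp(-3)/3) - (2/3) = -2/3 + 2*exp(-3)/3.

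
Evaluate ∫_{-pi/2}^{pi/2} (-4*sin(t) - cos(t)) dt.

-2

An antiderivative is F(t) = -sin(t) + 4*cos(t).
Then F(pi/2) - F(-pi/2) = (-1) - (1) = -2.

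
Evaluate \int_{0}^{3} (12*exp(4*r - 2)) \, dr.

-(3 - 3*exp(12))*exp(-2)

Let u = 4*r - 2, so du = 4 dr. When r = 0, u = -2; when r = 3, u = 10.
The integral becomes 3·∫ exp(u) du from -2 to 10, with antiderivative 3*exp(u).
Back in r: F(r) = 3*exp(4*r - 2).
Then F(3) - F(0) = (3*exp(10)) - (3*exp(-2)) = -(3 - 3*exp(12))*exp(-2).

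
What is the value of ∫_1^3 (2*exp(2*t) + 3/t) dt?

-exp(2) + log(27) + exp(6)

An antiderivative is F(t) = exp(2*t) + 3*log(t).
Then F(3) - F(1) = (log(27) + exp(6)) - (exp(2)) = -exp(2) + log(27) + exp(6).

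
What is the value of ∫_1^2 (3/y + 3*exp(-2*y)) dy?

-3*exp(-4)/2 + 3*exp(-2)/2 + 3*log(2)

An antiderivative is F(y) = 3*log(y) - 3*exp(-2*y)/2.
Then F(2) - F(1) = (-3*exp(-4)/2 + 3*log(2)) - (-3*exp(-2)/2) = -3*exp(-4)/2 + 3*exp(-2)/2 + 3*log(2).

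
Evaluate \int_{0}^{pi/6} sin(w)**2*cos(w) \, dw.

1/24

Let u = sin(w), so du = cos(w) dw. When w = 0, u = 0; when w = pi/6, u = 1/2.
The integral becomes ∫ u**2 du from 0 to 1/2, with antiderivative u**3/3.
Back in w: F(w) = sin(w)**3/3.
Then F(pi/6) - F(0) = (1/24) - (0) = 1/24.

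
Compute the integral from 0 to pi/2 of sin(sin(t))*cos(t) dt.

Let u = sin(t), so du = cos(t) dt. When t = 0, u = 0; when t = pi/2, u = 1.
The integral becomes ∫ sin(u) du from 0 to 1, with antiderivative -cos(u).
Back in t: F(t) = -cos(sin(t)).
Then F(pi/2) - F(0) = (-cos(1)) - (-1) = 1 - cos(1).

1 - cos(1)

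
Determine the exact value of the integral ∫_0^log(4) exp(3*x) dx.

Let u = exp(x), so du = exp(x) dx. When x = 0, u = 1; when x = log(4), u = 4.
The integral becomes ∫ u**2 du from 1 to 4, with antiderivative u**3/3.
Back in x: F(x) = exp(3*x)/3.
Then F(log(4)) - F(0) = (64/3) - (1/3) = 21.

21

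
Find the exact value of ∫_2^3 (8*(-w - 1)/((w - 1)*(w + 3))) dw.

Factor the denominator: w**2 + 2*w - 3 = (w + 3)(w - 1).
Partial fractions: 8*(-w - 1)/((w - 1)*(w + 3)) = -4/(w + 3) - 4/(w - 1).
An antiderivative is F(w) = -4*log(w - 1) - 4*log(w + 3).
Then F(3) - F(2) = (-8*log(2) - 4*log(3)) - (-4*log(5)) = -8*log(2) - 4*log(3) + 4*log(5).

-8*log(2) - 4*log(3) + 4*log(5)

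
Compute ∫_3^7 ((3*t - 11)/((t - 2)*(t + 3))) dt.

Factor the denominator: t**2 + t - 6 = (t + 3)(t - 2).
Partial fractions: (3*t - 11)/((t - 2)*(t + 3)) = 4/(t + 3) - 1/(t - 2).
An antiderivative is F(t) = -log(t - 2) + 4*log(t + 3).
Then F(7) - F(3) = (4*log(2) + 3*log(5)) - (4*log(2) + 4*log(3)) = -4*log(3) + 3*log(5).

-4*log(3) + 3*log(5)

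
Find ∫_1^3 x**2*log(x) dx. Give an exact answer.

-26/9 + 9*log(3)

Integrate by parts once (u = ln x, dv = x**2 dx).
An antiderivative is F(x) = x**3*(3*log(x) - 1)/9.
Then F(3) - F(1) = (-3 + 9*log(3)) - (-1/9) = -26/9 + 9*log(3).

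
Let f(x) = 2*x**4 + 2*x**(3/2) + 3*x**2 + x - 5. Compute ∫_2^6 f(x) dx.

-16*sqrt(2)/5 + 144*sqrt(6)/5 + 16508/5

By the power rule, an antiderivative is F(x) = 4*x**(5/2)/5 + 2*x**5/5 + x**3 + x**2/2 - 5*x.
Then F(6) - F(2) = (144*sqrt(6)/5 + 16572/5) - (16*sqrt(2)/5 + 64/5) = -16*sqrt(2)/5 + 144*sqrt(6)/5 + 16508/5.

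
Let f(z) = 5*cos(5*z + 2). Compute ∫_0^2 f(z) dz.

Let u = 5*z + 2, so du = 5 dz. When z = 0, u = 2; when z = 2, u = 12.
The integral becomes ∫ cos(u) du from 2 to 12, with antiderivative sin(u).
Back in z: F(z) = sin(5*z + 2).
Then F(2) - F(0) = (sin(12)) - (sin(2)) = -sin(2) + sin(12).

-sin(2) + sin(12)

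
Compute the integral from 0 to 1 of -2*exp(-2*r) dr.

-1 + exp(-2)

An antiderivative is F(r) = exp(-2*r).
Then F(1) - F(0) = (exp(-2)) - (1) = -1 + exp(-2).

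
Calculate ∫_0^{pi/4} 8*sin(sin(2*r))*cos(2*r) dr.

Let u = sin(2*r), so du = 2*cos(2*r) dr. When r = 0, u = 0; when r = pi/4, u = 1.
The integral becomes 4·∫ sin(u) du from 0 to 1, with antiderivative -4*cos(u).
Back in r: F(r) = -4*cos(sin(2*r)).
Then F(pi/4) - F(0) = (-4*cos(1)) - (-4) = 4 - 4*cos(1).

4 - 4*cos(1)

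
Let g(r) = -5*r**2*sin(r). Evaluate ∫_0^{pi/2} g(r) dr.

Integrate by parts twice (u = r^2, dv = -5*sin(r) dr).
An antiderivative is F(r) = 5*r**2*cos(r) - 10*r*sin(r) - 10*cos(r).
Then F(pi/2) - F(0) = (-5*pi) - (-10) = 10 - 5*pi.

10 - 5*pi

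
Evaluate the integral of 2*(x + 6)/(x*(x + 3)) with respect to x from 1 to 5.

Factor the denominator: x**2 + 3*x = (x + 3)x.
Partial fractions: 2*(x + 6)/(x*(x + 3)) = -2/(x + 3) + 4/x.
An antiderivative is F(x) = 4*log(x) - 2*log(x + 3).
Then F(5) - F(1) = (-6*log(2) + 4*log(5)) - (-log(16)) = -2*log(2) + 4*log(5).

-2*log(2) + 4*log(5)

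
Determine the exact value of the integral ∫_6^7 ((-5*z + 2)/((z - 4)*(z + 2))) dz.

Factor the denominator: z**2 - 2*z - 8 = (z + 2)(z - 4).
Partial fractions: (-5*z + 2)/((z - 4)*(z + 2)) = -2/(z + 2) - 3/(z - 4).
An antiderivative is F(z) = -3*log(z - 4) - 2*log(z + 2).
Then F(7) - F(6) = (-7*log(3)) - (-9*log(2)) = -7*log(3) + 9*log(2).

-7*log(3) + 9*log(2)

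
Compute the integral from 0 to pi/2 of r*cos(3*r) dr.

-pi/6 - 1/9

Integrate by parts once (u = r, dv = cos(3*r) dr).
An antiderivative is F(r) = r*sin(3*r)/3 + cos(3*r)/9.
Then F(pi/2) - F(0) = (-pi/6) - (1/9) = -pi/6 - 1/9.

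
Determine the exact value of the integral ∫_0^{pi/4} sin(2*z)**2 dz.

pi/8

Use the identity sin^2(2*z) = (1 - cos(4*z))/2.
An antiderivative is F(z) = z/2 - sin(4*z)/8.
Then F(pi/4) - F(0) = (pi/8) - (0) = pi/8.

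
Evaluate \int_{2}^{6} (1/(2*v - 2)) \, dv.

An antiderivative is F(v) = log(2*v - 2)/2.
Then F(6) - F(2) = (log(10)/2) - (log(2)/2) = log(5)/2.

log(5)/2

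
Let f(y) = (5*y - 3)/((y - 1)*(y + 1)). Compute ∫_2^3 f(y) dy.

Factor the denominator: y**2 - 1 = (y + 1)(y - 1).
Partial fractions: (5*y - 3)/((y - 1)*(y + 1)) = 4/(y + 1) + 1/(y - 1).
An antiderivative is F(y) = log(y - 1) + 4*log(y + 1).
Then F(3) - F(2) = (9*log(2)) - (log(81)) = -4*log(3) + 9*log(2).

-4*log(3) + 9*log(2)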